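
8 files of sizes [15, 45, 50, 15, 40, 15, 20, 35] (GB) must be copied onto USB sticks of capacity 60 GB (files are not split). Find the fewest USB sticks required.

5

Total = 50 + 45 + 40 + 35 + 20 + 15 + 15 + 15 = 235 GB.
Lower bound: ⌈235/60⌉ = 4 USB sticks.
A packing using 5 USB sticks:
  USB stick 1: 50 = 50
  USB stick 2: 45 + 15 = 60
  USB stick 3: 40 + 20 = 60
  USB stick 4: 35 + 15 = 50
  USB stick 5: 15 = 15
No arrangement into 4 USB sticks stays within capacity, so 5 is optimal.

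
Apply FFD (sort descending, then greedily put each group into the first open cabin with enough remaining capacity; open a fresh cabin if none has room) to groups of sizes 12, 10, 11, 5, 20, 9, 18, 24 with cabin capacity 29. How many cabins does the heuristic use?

Sorted descending: 24, 20, 18, 12, 11, 10, 9, 5.
  24 → cabin 1 (new)  [load 24/29]
  20 → cabin 2 (new)  [load 20/29]
  18 → cabin 3 (new)  [load 18/29]
  12 → cabin 4 (new)  [load 12/29]
  11 → cabin 3  [load 29/29]
  10 → cabin 4  [load 22/29]
  9 → cabin 2  [load 29/29]
  5 → cabin 1  [load 29/29]
4 cabins opened.

4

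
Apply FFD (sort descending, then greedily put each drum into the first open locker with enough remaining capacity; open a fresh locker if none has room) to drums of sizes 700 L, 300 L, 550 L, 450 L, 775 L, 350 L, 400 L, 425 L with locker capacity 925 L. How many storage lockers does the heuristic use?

5

Sorted descending: 775, 700, 550, 450, 425, 400, 350, 300.
  775 → locker 1 (new)  [load 775/925]
  700 → locker 2 (new)  [load 700/925]
  550 → locker 3 (new)  [load 550/925]
  450 → locker 4 (new)  [load 450/925]
  425 → locker 4  [load 875/925]
  400 → locker 5 (new)  [load 400/925]
  350 → locker 3  [load 900/925]
  300 → locker 5  [load 700/925]
5 storage lockers opened.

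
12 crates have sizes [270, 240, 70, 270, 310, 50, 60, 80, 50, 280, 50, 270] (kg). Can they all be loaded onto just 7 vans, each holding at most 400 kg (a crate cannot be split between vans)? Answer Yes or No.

A valid assignment using 6 vans:
  van 1: 310 + 80 = 390
  van 2: 280 + 70 + 50 = 400
  van 3: 270 + 60 + 50 = 380
  van 4: 270 + 50 = 320
  van 5: 270 = 270
  van 6: 240 = 240
That uses only 6 ≤ 7, so 7 vans are enough.

Yes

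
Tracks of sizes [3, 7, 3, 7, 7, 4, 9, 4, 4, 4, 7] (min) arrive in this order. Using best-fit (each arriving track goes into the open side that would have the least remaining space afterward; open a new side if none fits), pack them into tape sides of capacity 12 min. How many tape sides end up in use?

6

  3 → side 1 (new)  [load 3/12]
  7 → side 1  [load 10/12]
  3 → side 2 (new)  [load 3/12]
  7 → side 2  [load 10/12]
  7 → side 3 (new)  [load 7/12]
  4 → side 3  [load 11/12]
  9 → side 4 (new)  [load 9/12]
  4 → side 5 (new)  [load 4/12]
  4 → side 5  [load 8/12]
  4 → side 5  [load 12/12]
  7 → side 6 (new)  [load 7/12]
6 tape sides opened.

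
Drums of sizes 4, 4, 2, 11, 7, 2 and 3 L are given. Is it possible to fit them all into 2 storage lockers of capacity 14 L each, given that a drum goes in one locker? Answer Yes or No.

No

Total = 33 L; ⌈33/14⌉ = 3.
At least 3 storage lockers are required, but only 2 are allowed.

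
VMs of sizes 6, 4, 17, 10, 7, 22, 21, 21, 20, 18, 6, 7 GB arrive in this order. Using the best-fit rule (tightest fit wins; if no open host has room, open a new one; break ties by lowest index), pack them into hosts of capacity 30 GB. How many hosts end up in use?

  6 → host 1 (new)  [load 6/30]
  4 → host 1  [load 10/30]
  17 → host 1  [load 27/30]
  10 → host 2 (new)  [load 10/30]
  7 → host 2  [load 17/30]
  22 → host 3 (new)  [load 22/30]
  21 → host 4 (new)  [load 21/30]
  21 → host 5 (new)  [load 21/30]
  20 → host 6 (new)  [load 20/30]
  18 → host 7 (new)  [load 18/30]
  6 → host 3  [load 28/30]
  7 → host 4  [load 28/30]
7 hosts opened.

7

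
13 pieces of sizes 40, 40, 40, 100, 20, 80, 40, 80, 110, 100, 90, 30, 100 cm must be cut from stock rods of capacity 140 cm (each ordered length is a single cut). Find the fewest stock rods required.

Total = 110 + 100 + 100 + 100 + 90 + 80 + 80 + 40 + 40 + 40 + 40 + 30 + 20 = 870 cm.
Lower bound: ⌈870/140⌉ = 7 stock rods.
A packing using 7 stock rods:
  stock rod 1: 110 + 30 = 140
  stock rod 2: 100 + 40 = 140
  stock rod 3: 100 + 40 = 140
  stock rod 4: 100 + 40 = 140
  stock rod 5: 90 + 40 = 130
  stock rod 6: 80 + 20 = 100
  stock rod 7: 80 = 80
This matches the lower bound, so 7 is optimal.

7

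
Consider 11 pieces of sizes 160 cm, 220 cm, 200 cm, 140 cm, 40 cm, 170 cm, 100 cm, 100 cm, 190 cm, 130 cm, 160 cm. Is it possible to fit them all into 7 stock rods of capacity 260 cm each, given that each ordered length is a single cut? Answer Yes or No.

No

Total = 1610 cm; ⌈1610/260⌉ = 7.
The bound of 7 does not rule out 7, but exhaustive search shows no assignment into 7 stock rods of capacity 260 cm exists — the minimum is 8.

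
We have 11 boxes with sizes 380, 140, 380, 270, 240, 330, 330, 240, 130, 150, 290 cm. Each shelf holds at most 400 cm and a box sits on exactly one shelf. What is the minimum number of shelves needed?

Total = 380 + 380 + 330 + 330 + 290 + 270 + 240 + 240 + 150 + 140 + 130 = 2880 cm.
Lower bound: ⌈2880/400⌉ = 8 shelves.
A packing using 8 shelves:
  shelf 1: 380 = 380
  shelf 2: 380 = 380
  shelf 3: 330 = 330
  shelf 4: 330 = 330
  shelf 5: 290 = 290
  shelf 6: 270 + 130 = 400
  shelf 7: 240 + 150 = 390
  shelf 8: 240 + 140 = 380
This matches the lower bound, so 8 is optimal.

8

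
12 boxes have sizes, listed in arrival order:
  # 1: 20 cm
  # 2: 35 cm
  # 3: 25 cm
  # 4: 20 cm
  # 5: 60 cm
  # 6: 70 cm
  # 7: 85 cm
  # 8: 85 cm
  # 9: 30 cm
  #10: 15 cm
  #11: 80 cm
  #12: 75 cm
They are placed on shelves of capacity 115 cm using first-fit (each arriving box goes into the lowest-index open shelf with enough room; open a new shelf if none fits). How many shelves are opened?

7

  20 → shelf 1 (new)  [load 20/115]
  35 → shelf 1  [load 55/115]
  25 → shelf 1  [load 80/115]
  20 → shelf 1  [load 100/115]
  60 → shelf 2 (new)  [load 60/115]
  70 → shelf 3 (new)  [load 70/115]
  85 → shelf 4 (new)  [load 85/115]
  85 → shelf 5 (new)  [load 85/115]
  30 → shelf 2  [load 90/115]
  15 → shelf 1  [load 115/115]
  80 → shelf 6 (new)  [load 80/115]
  75 → shelf 7 (new)  [load 75/115]
7 shelves opened.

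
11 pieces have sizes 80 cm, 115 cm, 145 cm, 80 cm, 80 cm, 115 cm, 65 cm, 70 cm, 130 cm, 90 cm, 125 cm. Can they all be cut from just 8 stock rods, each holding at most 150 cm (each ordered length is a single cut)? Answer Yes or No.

No

Total = 1095 cm; ⌈1095/150⌉ = 8.
9 pieces each exceed half the capacity and cannot share a stock rod, forcing at least 9 stock rods.
At least 9 stock rods are required, but only 8 are allowed.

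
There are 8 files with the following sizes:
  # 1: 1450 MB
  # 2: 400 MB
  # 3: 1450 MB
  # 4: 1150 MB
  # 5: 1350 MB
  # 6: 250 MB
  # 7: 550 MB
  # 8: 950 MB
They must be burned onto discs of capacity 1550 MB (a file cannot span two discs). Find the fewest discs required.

6

Total = 1450 + 1450 + 1350 + 1150 + 950 + 550 + 400 + 250 = 7550 MB.
Lower bound: ⌈7550/1550⌉ = 5 discs.
A packing using 6 discs:
  disc 1: 1450 = 1450
  disc 2: 1450 = 1450
  disc 3: 1350 = 1350
  disc 4: 1150 + 400 = 1550
  disc 5: 950 + 550 = 1500
  disc 6: 250 = 250
No arrangement into 5 discs stays within capacity, so 6 is optimal.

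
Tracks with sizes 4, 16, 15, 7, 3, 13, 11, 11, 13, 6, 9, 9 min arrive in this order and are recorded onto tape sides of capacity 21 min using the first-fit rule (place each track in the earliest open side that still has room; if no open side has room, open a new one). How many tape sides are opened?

  4 → side 1 (new)  [load 4/21]
  16 → side 1  [load 20/21]
  15 → side 2 (new)  [load 15/21]
  7 → side 3 (new)  [load 7/21]
  3 → side 2  [load 18/21]
  13 → side 3  [load 20/21]
  11 → side 4 (new)  [load 11/21]
  11 → side 5 (new)  [load 11/21]
  13 → side 6 (new)  [load 13/21]
  6 → side 4  [load 17/21]
  9 → side 5  [load 20/21]
  9 → side 7 (new)  [load 9/21]
7 tape sides opened.

7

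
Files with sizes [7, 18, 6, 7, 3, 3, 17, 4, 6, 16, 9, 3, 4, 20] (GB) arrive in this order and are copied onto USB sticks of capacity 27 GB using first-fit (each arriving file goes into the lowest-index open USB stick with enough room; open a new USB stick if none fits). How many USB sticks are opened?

5

  7 → USB stick 1 (new)  [load 7/27]
  18 → USB stick 1  [load 25/27]
  6 → USB stick 2 (new)  [load 6/27]
  7 → USB stick 2  [load 13/27]
  3 → USB stick 2  [load 16/27]
  3 → USB stick 2  [load 19/27]
  17 → USB stick 3 (new)  [load 17/27]
  4 → USB stick 2  [load 23/27]
  6 → USB stick 3  [load 23/27]
  16 → USB stick 4 (new)  [load 16/27]
  9 → USB stick 4  [load 25/27]
  3 → USB stick 2  [load 26/27]
  4 → USB stick 3  [load 27/27]
  20 → USB stick 5 (new)  [load 20/27]
5 USB sticks opened.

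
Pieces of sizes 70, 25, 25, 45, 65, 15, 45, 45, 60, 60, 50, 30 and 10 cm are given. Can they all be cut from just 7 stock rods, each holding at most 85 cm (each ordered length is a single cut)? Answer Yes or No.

Total = 545 cm; ⌈545/85⌉ = 7.
8 pieces each exceed half the capacity and cannot share a stock rod, forcing at least 8 stock rods.
At least 8 stock rods are required, but only 7 are allowed.

No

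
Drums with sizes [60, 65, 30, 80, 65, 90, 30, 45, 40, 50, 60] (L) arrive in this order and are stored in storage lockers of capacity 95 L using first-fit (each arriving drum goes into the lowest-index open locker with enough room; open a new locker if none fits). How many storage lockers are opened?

  60 → locker 1 (new)  [load 60/95]
  65 → locker 2 (new)  [load 65/95]
  30 → locker 1  [load 90/95]
  80 → locker 3 (new)  [load 80/95]
  65 → locker 4 (new)  [load 65/95]
  90 → locker 5 (new)  [load 90/95]
  30 → locker 2  [load 95/95]
  45 → locker 6 (new)  [load 45/95]
  40 → locker 6  [load 85/95]
  50 → locker 7 (new)  [load 50/95]
  60 → locker 8 (new)  [load 60/95]
8 storage lockers opened.

8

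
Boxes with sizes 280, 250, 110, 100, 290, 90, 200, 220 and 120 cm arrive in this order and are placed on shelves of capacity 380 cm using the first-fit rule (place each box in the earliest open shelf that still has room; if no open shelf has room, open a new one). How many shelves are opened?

  280 → shelf 1 (new)  [load 280/380]
  250 → shelf 2 (new)  [load 250/380]
  110 → shelf 2  [load 360/380]
  100 → shelf 1  [load 380/380]
  290 → shelf 3 (new)  [load 290/380]
  90 → shelf 3  [load 380/380]
  200 → shelf 4 (new)  [load 200/380]
  220 → shelf 5 (new)  [load 220/380]
  120 → shelf 4  [load 320/380]
5 shelves opened.

5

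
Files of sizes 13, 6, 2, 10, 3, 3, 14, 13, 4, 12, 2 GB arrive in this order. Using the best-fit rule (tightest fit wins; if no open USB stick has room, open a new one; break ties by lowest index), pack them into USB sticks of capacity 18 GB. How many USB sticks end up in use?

  13 → USB stick 1 (new)  [load 13/18]
  6 → USB stick 2 (new)  [load 6/18]
  2 → USB stick 1  [load 15/18]
  10 → USB stick 2  [load 16/18]
  3 → USB stick 1  [load 18/18]
  3 → USB stick 3 (new)  [load 3/18]
  14 → USB stick 3  [load 17/18]
  13 → USB stick 4 (new)  [load 13/18]
  4 → USB stick 4  [load 17/18]
  12 → USB stick 5 (new)  [load 12/18]
  2 → USB stick 2  [load 18/18]
5 USB sticks opened.

5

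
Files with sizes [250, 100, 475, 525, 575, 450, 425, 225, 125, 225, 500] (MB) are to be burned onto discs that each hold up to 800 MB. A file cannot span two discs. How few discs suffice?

Total = 575 + 525 + 500 + 475 + 450 + 425 + 250 + 225 + 225 + 125 + 100 = 3875 MB.
Lower bound: ⌈3875/800⌉ = 5 discs.
Also, 6 files each exceed 400 MB, and no two of those can share a disc, so at least 6 discs are needed.
A packing using 6 discs:
  disc 1: 575 + 225 = 800
  disc 2: 525 + 250 = 775
  disc 3: 500 + 225 = 725
  disc 4: 475 + 125 + 100 = 700
  disc 5: 450 = 450
  disc 6: 425 = 425
This matches the lower bound, so 6 is optimal.

6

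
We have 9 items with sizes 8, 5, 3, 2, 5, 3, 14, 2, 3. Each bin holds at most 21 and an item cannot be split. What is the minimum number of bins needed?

3

Total = 14 + 8 + 5 + 5 + 3 + 3 + 3 + 2 + 2 = 45.
Lower bound: ⌈45/21⌉ = 3 bins.
A packing using 3 bins:
  bin 1: 14 + 5 + 2 = 21
  bin 2: 8 + 5 + 3 + 3 + 2 = 21
  bin 3: 3 = 3
This matches the lower bound, so 3 is optimal.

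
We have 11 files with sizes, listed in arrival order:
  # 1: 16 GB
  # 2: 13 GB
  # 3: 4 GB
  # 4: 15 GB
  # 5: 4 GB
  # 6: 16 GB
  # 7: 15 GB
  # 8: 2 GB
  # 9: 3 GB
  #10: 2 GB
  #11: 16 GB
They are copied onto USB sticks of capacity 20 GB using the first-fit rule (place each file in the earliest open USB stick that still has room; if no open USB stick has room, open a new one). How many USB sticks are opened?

6

  16 → USB stick 1 (new)  [load 16/20]
  13 → USB stick 2 (new)  [load 13/20]
  4 → USB stick 1  [load 20/20]
  15 → USB stick 3 (new)  [load 15/20]
  4 → USB stick 2  [load 17/20]
  16 → USB stick 4 (new)  [load 16/20]
  15 → USB stick 5 (new)  [load 15/20]
  2 → USB stick 2  [load 19/20]
  3 → USB stick 3  [load 18/20]
  2 → USB stick 3  [load 20/20]
  16 → USB stick 6 (new)  [load 16/20]
6 USB sticks opened.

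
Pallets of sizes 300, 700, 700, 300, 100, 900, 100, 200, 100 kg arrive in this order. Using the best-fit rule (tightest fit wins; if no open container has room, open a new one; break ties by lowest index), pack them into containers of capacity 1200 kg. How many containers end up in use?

  300 → container 1 (new)  [load 300/1200]
  700 → container 1  [load 1000/1200]
  700 → container 2 (new)  [load 700/1200]
  300 → container 2  [load 1000/1200]
  100 → container 1  [load 1100/1200]
  900 → container 3 (new)  [load 900/1200]
  100 → container 1  [load 1200/1200]
  200 → container 2  [load 1200/1200]
  100 → container 3  [load 1000/1200]
3 containers opened.

3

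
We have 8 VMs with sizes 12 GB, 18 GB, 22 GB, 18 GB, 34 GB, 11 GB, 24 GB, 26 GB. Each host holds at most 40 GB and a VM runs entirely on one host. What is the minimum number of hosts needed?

5

Total = 34 + 26 + 24 + 22 + 18 + 18 + 12 + 11 = 165 GB.
Lower bound: ⌈165/40⌉ = 5 hosts.
A packing using 5 hosts:
  host 1: 34 = 34
  host 2: 26 + 12 = 38
  host 3: 24 + 11 = 35
  host 4: 22 + 18 = 40
  host 5: 18 = 18
This matches the lower bound, so 5 is optimal.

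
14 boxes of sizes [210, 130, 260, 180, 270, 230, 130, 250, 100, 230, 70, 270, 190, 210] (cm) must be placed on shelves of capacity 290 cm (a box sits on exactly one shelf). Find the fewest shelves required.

Total = 270 + 270 + 260 + 250 + 230 + 230 + 210 + 210 + 190 + 180 + 130 + 130 + 100 + 70 = 2730 cm.
Lower bound: ⌈2730/290⌉ = 10 shelves.
A packing using 11 shelves:
  shelf 1: 270 = 270
  shelf 2: 270 = 270
  shelf 3: 260 = 260
  shelf 4: 250 = 250
  shelf 5: 230 = 230
  shelf 6: 230 = 230
  shelf 7: 210 + 70 = 280
  shelf 8: 210 = 210
  shelf 9: 190 + 100 = 290
  shelf 10: 180 = 180
  shelf 11: 130 + 130 = 260
No arrangement into 10 shelves stays within capacity, so 11 is optimal.

11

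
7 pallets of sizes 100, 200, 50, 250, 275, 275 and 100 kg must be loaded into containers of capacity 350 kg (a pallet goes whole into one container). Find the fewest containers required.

4

Total = 275 + 275 + 250 + 200 + 100 + 100 + 50 = 1250 kg.
Lower bound: ⌈1250/350⌉ = 4 containers.
A packing using 4 containers:
  container 1: 275 + 50 = 325
  container 2: 275 = 275
  container 3: 250 + 100 = 350
  container 4: 200 + 100 = 300
This matches the lower bound, so 4 is optimal.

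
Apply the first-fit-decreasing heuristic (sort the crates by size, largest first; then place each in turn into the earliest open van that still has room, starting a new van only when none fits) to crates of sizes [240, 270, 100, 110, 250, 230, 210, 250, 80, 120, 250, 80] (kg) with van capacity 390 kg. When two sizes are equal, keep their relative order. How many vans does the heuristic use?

7

Sorted descending: 270, 250, 250, 250, 240, 230, 210, 120, 110, 100, 80, 80.
  270 → van 1 (new)  [load 270/390]
  250 → van 2 (new)  [load 250/390]
  250 → van 3 (new)  [load 250/390]
  250 → van 4 (new)  [load 250/390]
  240 → van 5 (new)  [load 240/390]
  230 → van 6 (new)  [load 230/390]
  210 → van 7 (new)  [load 210/390]
  120 → van 1  [load 390/390]
  110 → van 2  [load 360/390]
  100 → van 3  [load 350/390]
  80 → van 4  [load 330/390]
  80 → van 5  [load 320/390]
7 vans opened.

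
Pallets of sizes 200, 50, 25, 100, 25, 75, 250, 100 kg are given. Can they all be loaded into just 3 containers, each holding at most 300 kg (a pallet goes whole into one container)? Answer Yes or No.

Yes

A valid assignment using 3 containers:
  container 1: 250 + 50 = 300
  container 2: 200 + 100 = 300
  container 3: 100 + 75 + 25 + 25 = 225
Every load is within 300 kg, so 3 containers suffice.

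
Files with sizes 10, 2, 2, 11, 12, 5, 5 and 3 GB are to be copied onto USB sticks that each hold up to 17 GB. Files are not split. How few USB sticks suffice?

3

Total = 12 + 11 + 10 + 5 + 5 + 3 + 2 + 2 = 50 GB.
Lower bound: ⌈50/17⌉ = 3 USB sticks.
A packing using 3 USB sticks:
  USB stick 1: 12 + 5 = 17
  USB stick 2: 11 + 5 = 16
  USB stick 3: 10 + 3 + 2 + 2 = 17
This matches the lower bound, so 3 is optimal.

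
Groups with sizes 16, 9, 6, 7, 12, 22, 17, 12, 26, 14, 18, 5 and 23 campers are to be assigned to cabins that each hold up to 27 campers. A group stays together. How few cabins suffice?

8

Total = 26 + 23 + 22 + 18 + 17 + 16 + 14 + 12 + 12 + 9 + 7 + 6 + 5 = 187 campers.
Lower bound: ⌈187/27⌉ = 7 cabins.
A packing using 8 cabins:
  cabin 1: 26 = 26
  cabin 2: 23 = 23
  cabin 3: 22 + 5 = 27
  cabin 4: 18 + 9 = 27
  cabin 5: 17 + 7 = 24
  cabin 6: 16 + 6 = 22
  cabin 7: 14 + 12 = 26
  cabin 8: 12 = 12
No arrangement into 7 cabins stays within capacity, so 8 is optimal.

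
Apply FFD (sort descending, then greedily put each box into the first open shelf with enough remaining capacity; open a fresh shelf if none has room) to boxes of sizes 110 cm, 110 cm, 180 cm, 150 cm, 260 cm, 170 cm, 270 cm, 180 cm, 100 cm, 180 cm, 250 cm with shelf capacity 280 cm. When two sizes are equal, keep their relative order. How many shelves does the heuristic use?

8

Sorted descending: 270, 260, 250, 180, 180, 180, 170, 150, 110, 110, 100.
  270 → shelf 1 (new)  [load 270/280]
  260 → shelf 2 (new)  [load 260/280]
  250 → shelf 3 (new)  [load 250/280]
  180 → shelf 4 (new)  [load 180/280]
  180 → shelf 5 (new)  [load 180/280]
  180 → shelf 6 (new)  [load 180/280]
  170 → shelf 7 (new)  [load 170/280]
  150 → shelf 8 (new)  [load 150/280]
  110 → shelf 7  [load 280/280]
  110 → shelf 8  [load 260/280]
  100 → shelf 4  [load 280/280]
8 shelves opened.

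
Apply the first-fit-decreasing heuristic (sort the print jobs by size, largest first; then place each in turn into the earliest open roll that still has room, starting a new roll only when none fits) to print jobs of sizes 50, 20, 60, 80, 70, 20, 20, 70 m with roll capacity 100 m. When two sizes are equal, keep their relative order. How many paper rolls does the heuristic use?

5

Sorted descending: 80, 70, 70, 60, 50, 20, 20, 20.
  80 → roll 1 (new)  [load 80/100]
  70 → roll 2 (new)  [load 70/100]
  70 → roll 3 (new)  [load 70/100]
  60 → roll 4 (new)  [load 60/100]
  50 → roll 5 (new)  [load 50/100]
  20 → roll 1  [load 100/100]
  20 → roll 2  [load 90/100]
  20 → roll 3  [load 90/100]
5 paper rolls opened.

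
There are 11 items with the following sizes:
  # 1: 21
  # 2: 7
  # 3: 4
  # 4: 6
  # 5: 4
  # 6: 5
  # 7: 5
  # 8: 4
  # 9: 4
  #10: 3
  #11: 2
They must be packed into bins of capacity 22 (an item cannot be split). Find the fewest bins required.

Total = 21 + 7 + 6 + 5 + 5 + 4 + 4 + 4 + 4 + 3 + 2 = 65.
Lower bound: ⌈65/22⌉ = 3 bins.
A packing using 3 bins:
  bin 1: 21 = 21
  bin 2: 7 + 6 + 5 + 4 = 22
  bin 3: 5 + 4 + 4 + 4 + 3 + 2 = 22
This matches the lower bound, so 3 is optimal.

3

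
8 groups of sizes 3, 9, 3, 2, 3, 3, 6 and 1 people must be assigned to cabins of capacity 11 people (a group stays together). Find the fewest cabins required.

Total = 9 + 6 + 3 + 3 + 3 + 3 + 2 + 1 = 30 people.
Lower bound: ⌈30/11⌉ = 3 cabins.
A packing using 3 cabins:
  cabin 1: 9 + 2 = 11
  cabin 2: 6 + 3 + 1 = 10
  cabin 3: 3 + 3 + 3 = 9
This matches the lower bound, so 3 is optimal.

3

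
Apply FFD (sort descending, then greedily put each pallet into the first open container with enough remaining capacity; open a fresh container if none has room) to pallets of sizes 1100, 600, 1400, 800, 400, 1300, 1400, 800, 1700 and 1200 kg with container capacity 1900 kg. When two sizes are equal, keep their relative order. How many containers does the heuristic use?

Sorted descending: 1700, 1400, 1400, 1300, 1200, 1100, 800, 800, 600, 400.
  1700 → container 1 (new)  [load 1700/1900]
  1400 → container 2 (new)  [load 1400/1900]
  1400 → container 3 (new)  [load 1400/1900]
  1300 → container 4 (new)  [load 1300/1900]
  1200 → container 5 (new)  [load 1200/1900]
  1100 → container 6 (new)  [load 1100/1900]
  800 → container 6  [load 1900/1900]
  800 → container 7 (new)  [load 800/1900]
  600 → container 4  [load 1900/1900]
  400 → container 2  [load 1800/1900]
7 containers opened.

7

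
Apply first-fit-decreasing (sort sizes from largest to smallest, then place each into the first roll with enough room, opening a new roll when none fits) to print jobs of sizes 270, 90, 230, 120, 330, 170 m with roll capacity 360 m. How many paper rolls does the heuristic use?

4

Sorted descending: 330, 270, 230, 170, 120, 90.
  330 → roll 1 (new)  [load 330/360]
  270 → roll 2 (new)  [load 270/360]
  230 → roll 3 (new)  [load 230/360]
  170 → roll 4 (new)  [load 170/360]
  120 → roll 3  [load 350/360]
  90 → roll 2  [load 360/360]
4 paper rolls opened.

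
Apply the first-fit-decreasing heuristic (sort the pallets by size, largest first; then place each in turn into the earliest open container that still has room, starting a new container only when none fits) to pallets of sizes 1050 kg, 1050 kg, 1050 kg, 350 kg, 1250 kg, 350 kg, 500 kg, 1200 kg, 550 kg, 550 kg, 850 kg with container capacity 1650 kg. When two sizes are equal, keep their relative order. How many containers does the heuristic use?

6

Sorted descending: 1250, 1200, 1050, 1050, 1050, 850, 550, 550, 500, 350, 350.
  1250 → container 1 (new)  [load 1250/1650]
  1200 → container 2 (new)  [load 1200/1650]
  1050 → container 3 (new)  [load 1050/1650]
  1050 → container 4 (new)  [load 1050/1650]
  1050 → container 5 (new)  [load 1050/1650]
  850 → container 6 (new)  [load 850/1650]
  550 → container 3  [load 1600/1650]
  550 → container 4  [load 1600/1650]
  500 → container 5  [load 1550/1650]
  350 → container 1  [load 1600/1650]
  350 → container 2  [load 1550/1650]
6 containers opened.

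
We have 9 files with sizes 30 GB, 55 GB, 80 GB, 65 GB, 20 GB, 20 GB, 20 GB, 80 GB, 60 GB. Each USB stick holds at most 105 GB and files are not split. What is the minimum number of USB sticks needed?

Total = 80 + 80 + 65 + 60 + 55 + 30 + 20 + 20 + 20 = 430 GB.
Lower bound: ⌈430/105⌉ = 5 USB sticks.
A packing using 5 USB sticks:
  USB stick 1: 80 + 20 = 100
  USB stick 2: 80 + 20 = 100
  USB stick 3: 65 + 30 = 95
  USB stick 4: 60 + 20 = 80
  USB stick 5: 55 = 55
This matches the lower bound, so 5 is optimal.

5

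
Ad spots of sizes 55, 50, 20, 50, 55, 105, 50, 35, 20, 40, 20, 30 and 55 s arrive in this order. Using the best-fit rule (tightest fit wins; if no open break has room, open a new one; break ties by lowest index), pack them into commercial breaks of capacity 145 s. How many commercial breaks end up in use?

5

  55 → break 1 (new)  [load 55/145]
  50 → break 1  [load 105/145]
  20 → break 1  [load 125/145]
  50 → break 2 (new)  [load 50/145]
  55 → break 2  [load 105/145]
  105 → break 3 (new)  [load 105/145]
  50 → break 4 (new)  [load 50/145]
  35 → break 2  [load 140/145]
  20 → break 1  [load 145/145]
  40 → break 3  [load 145/145]
  20 → break 4  [load 70/145]
  30 → break 4  [load 100/145]
  55 → break 5 (new)  [load 55/145]
5 commercial breaks opened.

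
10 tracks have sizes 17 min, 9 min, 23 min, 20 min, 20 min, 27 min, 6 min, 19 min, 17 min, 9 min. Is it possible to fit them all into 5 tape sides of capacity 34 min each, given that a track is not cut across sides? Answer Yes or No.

Total = 167 min; ⌈167/34⌉ = 5.
The bound of 5 does not rule out 5, but exhaustive search shows no assignment into 5 tape sides of capacity 34 min exists — the minimum is 6.

No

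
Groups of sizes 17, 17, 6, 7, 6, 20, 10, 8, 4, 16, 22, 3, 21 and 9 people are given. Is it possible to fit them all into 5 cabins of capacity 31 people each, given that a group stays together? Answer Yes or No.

Total = 166 people; ⌈166/31⌉ = 6.
At least 6 cabins are required, but only 5 are allowed.

No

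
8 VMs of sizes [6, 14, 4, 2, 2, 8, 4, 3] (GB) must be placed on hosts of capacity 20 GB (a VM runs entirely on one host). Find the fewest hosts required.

3

Total = 14 + 8 + 6 + 4 + 4 + 3 + 2 + 2 = 43 GB.
Lower bound: ⌈43/20⌉ = 3 hosts.
A packing using 3 hosts:
  host 1: 14 + 6 = 20
  host 2: 8 + 4 + 4 + 3 = 19
  host 3: 2 + 2 = 4
This matches the lower bound, so 3 is optimal.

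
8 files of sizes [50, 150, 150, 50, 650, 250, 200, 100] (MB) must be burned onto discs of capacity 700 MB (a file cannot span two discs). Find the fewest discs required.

3

Total = 650 + 250 + 200 + 150 + 150 + 100 + 50 + 50 = 1600 MB.
Lower bound: ⌈1600/700⌉ = 3 discs.
A packing using 3 discs:
  disc 1: 650 + 50 = 700
  disc 2: 250 + 200 + 150 + 100 = 700
  disc 3: 150 + 50 = 200
This matches the lower bound, so 3 is optimal.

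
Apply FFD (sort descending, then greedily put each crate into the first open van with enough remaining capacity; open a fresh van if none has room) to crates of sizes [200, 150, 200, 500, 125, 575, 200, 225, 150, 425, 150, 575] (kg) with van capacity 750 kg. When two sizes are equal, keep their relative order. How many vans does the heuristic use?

Sorted descending: 575, 575, 500, 425, 225, 200, 200, 200, 150, 150, 150, 125.
  575 → van 1 (new)  [load 575/750]
  575 → van 2 (new)  [load 575/750]
  500 → van 3 (new)  [load 500/750]
  425 → van 4 (new)  [load 425/750]
  225 → van 3  [load 725/750]
  200 → van 4  [load 625/750]
  200 → van 5 (new)  [load 200/750]
  200 → van 5  [load 400/750]
  150 → van 1  [load 725/750]
  150 → van 2  [load 725/750]
  150 → van 5  [load 550/750]
  125 → van 4  [load 750/750]
5 vans opened.

5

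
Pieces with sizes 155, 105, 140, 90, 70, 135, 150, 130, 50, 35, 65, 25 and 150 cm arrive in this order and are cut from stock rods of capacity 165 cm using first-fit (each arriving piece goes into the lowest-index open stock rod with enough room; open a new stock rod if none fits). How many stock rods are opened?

9

  155 → stock rod 1 (new)  [load 155/165]
  105 → stock rod 2 (new)  [load 105/165]
  140 → stock rod 3 (new)  [load 140/165]
  90 → stock rod 4 (new)  [load 90/165]
  70 → stock rod 4  [load 160/165]
  135 → stock rod 5 (new)  [load 135/165]
  150 → stock rod 6 (new)  [load 150/165]
  130 → stock rod 7 (new)  [load 130/165]
  50 → stock rod 2  [load 155/165]
  35 → stock rod 7  [load 165/165]
  65 → stock rod 8 (new)  [load 65/165]
  25 → stock rod 3  [load 165/165]
  150 → stock rod 9 (new)  [load 150/165]
9 stock rods opened.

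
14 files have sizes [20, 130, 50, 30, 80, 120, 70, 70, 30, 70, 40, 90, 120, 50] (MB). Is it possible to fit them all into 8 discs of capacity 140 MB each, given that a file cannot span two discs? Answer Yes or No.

A valid assignment using 8 discs:
  disc 1: 130 = 130
  disc 2: 120 + 20 = 140
  disc 3: 120 = 120
  disc 4: 90 + 50 = 140
  disc 5: 80 + 50 = 130
  disc 6: 70 + 70 = 140
  disc 7: 70 + 40 + 30 = 140
  disc 8: 30 = 30
Every load is within 140 MB, so 8 discs suffice.

Yes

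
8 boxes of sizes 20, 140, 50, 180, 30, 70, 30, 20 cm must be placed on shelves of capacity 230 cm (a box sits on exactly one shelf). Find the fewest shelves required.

Total = 180 + 140 + 70 + 50 + 30 + 30 + 20 + 20 = 540 cm.
Lower bound: ⌈540/230⌉ = 3 shelves.
A packing using 3 shelves:
  shelf 1: 180 + 50 = 230
  shelf 2: 140 + 70 + 20 = 230
  shelf 3: 30 + 30 + 20 = 80
This matches the lower bound, so 3 is optimal.

3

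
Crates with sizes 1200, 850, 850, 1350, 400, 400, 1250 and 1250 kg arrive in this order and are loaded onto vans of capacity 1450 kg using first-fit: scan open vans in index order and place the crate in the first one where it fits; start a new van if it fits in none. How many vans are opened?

  1200 → van 1 (new)  [load 1200/1450]
  850 → van 2 (new)  [load 850/1450]
  850 → van 3 (new)  [load 850/1450]
  1350 → van 4 (new)  [load 1350/1450]
  400 → van 2  [load 1250/1450]
  400 → van 3  [load 1250/1450]
  1250 → van 5 (new)  [load 1250/1450]
  1250 → van 6 (new)  [load 1250/1450]
6 vans opened.

6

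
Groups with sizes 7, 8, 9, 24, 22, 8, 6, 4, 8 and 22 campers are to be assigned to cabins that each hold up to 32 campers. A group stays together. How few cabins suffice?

4

Total = 24 + 22 + 22 + 9 + 8 + 8 + 8 + 7 + 6 + 4 = 118 campers.
Lower bound: ⌈118/32⌉ = 4 cabins.
A packing using 4 cabins:
  cabin 1: 24 + 8 = 32
  cabin 2: 22 + 9 = 31
  cabin 3: 22 + 8 = 30
  cabin 4: 8 + 7 + 6 + 4 = 25
This matches the lower bound, so 4 is optimal.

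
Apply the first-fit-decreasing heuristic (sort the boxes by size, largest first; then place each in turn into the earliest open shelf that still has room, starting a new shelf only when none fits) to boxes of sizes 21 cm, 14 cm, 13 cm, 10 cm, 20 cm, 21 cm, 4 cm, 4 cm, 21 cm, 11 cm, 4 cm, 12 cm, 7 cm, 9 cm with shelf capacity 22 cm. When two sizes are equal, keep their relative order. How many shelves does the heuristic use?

Sorted descending: 21, 21, 21, 20, 14, 13, 12, 11, 10, 9, 7, 4, 4, 4.
  21 → shelf 1 (new)  [load 21/22]
  21 → shelf 2 (new)  [load 21/22]
  21 → shelf 3 (new)  [load 21/22]
  20 → shelf 4 (new)  [load 20/22]
  14 → shelf 5 (new)  [load 14/22]
  13 → shelf 6 (new)  [load 13/22]
  12 → shelf 7 (new)  [load 12/22]
  11 → shelf 8 (new)  [load 11/22]
  10 → shelf 7  [load 22/22]
  9 → shelf 6  [load 22/22]
  7 → shelf 5  [load 21/22]
  4 → shelf 8  [load 15/22]
  4 → shelf 8  [load 19/22]
  4 → shelf 9 (new)  [load 4/22]
9 shelves opened.

9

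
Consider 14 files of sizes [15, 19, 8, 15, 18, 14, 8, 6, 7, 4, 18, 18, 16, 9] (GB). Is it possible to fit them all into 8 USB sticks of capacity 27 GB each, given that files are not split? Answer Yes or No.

A valid assignment using 8 USB sticks:
  USB stick 1: 19 + 8 = 27
  USB stick 2: 18 + 9 = 27
  USB stick 3: 18 + 8 = 26
  USB stick 4: 18 + 7 = 25
  USB stick 5: 16 + 6 + 4 = 26
  USB stick 6: 15 = 15
  USB stick 7: 15 = 15
  USB stick 8: 14 = 14
Every load is within 27 GB, so 8 USB sticks suffice.

Yes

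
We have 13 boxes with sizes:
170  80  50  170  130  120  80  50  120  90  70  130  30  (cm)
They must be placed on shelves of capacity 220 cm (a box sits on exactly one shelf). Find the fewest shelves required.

6

Total = 170 + 170 + 130 + 130 + 120 + 120 + 90 + 80 + 80 + 70 + 50 + 50 + 30 = 1290 cm.
Lower bound: ⌈1290/220⌉ = 6 shelves.
A packing using 6 shelves:
  shelf 1: 170 + 50 = 220
  shelf 2: 170 + 50 = 220
  shelf 3: 130 + 90 = 220
  shelf 4: 130 + 80 = 210
  shelf 5: 120 + 80 = 200
  shelf 6: 120 + 70 + 30 = 220
This matches the lower bound, so 6 is optimal.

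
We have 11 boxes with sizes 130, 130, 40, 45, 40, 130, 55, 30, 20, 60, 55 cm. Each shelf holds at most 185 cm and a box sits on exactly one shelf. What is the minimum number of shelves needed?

4

Total = 130 + 130 + 130 + 60 + 55 + 55 + 45 + 40 + 40 + 30 + 20 = 735 cm.
Lower bound: ⌈735/185⌉ = 4 shelves.
A packing using 4 shelves:
  shelf 1: 130 + 55 = 185
  shelf 2: 130 + 55 = 185
  shelf 3: 130 + 30 + 20 = 180
  shelf 4: 60 + 45 + 40 + 40 = 185
This matches the lower bound, so 4 is optimal.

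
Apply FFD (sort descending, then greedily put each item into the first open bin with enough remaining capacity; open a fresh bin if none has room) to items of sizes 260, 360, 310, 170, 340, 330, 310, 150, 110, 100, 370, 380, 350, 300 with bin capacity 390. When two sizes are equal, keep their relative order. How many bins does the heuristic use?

Sorted descending: 380, 370, 360, 350, 340, 330, 310, 310, 300, 260, 170, 150, 110, 100.
  380 → bin 1 (new)  [load 380/390]
  370 → bin 2 (new)  [load 370/390]
  360 → bin 3 (new)  [load 360/390]
  350 → bin 4 (new)  [load 350/390]
  340 → bin 5 (new)  [load 340/390]
  330 → bin 6 (new)  [load 330/390]
  310 → bin 7 (new)  [load 310/390]
  310 → bin 8 (new)  [load 310/390]
  300 → bin 9 (new)  [load 300/390]
  260 → bin 10 (new)  [load 260/390]
  170 → bin 11 (new)  [load 170/390]
  150 → bin 11  [load 320/390]
  110 → bin 10  [load 370/390]
  100 → bin 12 (new)  [load 100/390]
12 bins opened.

12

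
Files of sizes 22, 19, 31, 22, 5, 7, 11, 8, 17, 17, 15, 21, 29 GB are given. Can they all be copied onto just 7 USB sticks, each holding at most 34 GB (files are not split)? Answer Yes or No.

Yes

A valid assignment using 7 USB sticks:
  USB stick 1: 31 = 31
  USB stick 2: 29 + 5 = 34
  USB stick 3: 22 + 11 = 33
  USB stick 4: 22 + 8 = 30
  USB stick 5: 21 + 7 = 28
  USB stick 6: 19 + 15 = 34
  USB stick 7: 17 + 17 = 34
Every load is within 34 GB, so 7 USB sticks suffice.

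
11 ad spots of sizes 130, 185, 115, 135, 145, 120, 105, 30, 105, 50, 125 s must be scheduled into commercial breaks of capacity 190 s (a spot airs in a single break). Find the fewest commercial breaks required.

9

Total = 185 + 145 + 135 + 130 + 125 + 120 + 115 + 105 + 105 + 50 + 30 = 1245 s.
Lower bound: ⌈1245/190⌉ = 7 commercial breaks.
Also, 9 ad spots each exceed 95 s, and no two of those can share a break, so at least 9 commercial breaks are needed.
A packing using 9 commercial breaks:
  break 1: 185 = 185
  break 2: 145 + 30 = 175
  break 3: 135 + 50 = 185
  break 4: 130 = 130
  break 5: 125 = 125
  break 6: 120 = 120
  break 7: 115 = 115
  break 8: 105 = 105
  break 9: 105 = 105
This matches the lower bound, so 9 is optimal.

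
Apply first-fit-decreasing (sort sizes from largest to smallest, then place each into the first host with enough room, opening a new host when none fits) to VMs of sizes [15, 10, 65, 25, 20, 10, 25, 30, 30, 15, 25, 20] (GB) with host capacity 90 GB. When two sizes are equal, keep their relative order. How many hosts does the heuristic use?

4

Sorted descending: 65, 30, 30, 25, 25, 25, 20, 20, 15, 15, 10, 10.
  65 → host 1 (new)  [load 65/90]
  30 → host 2 (new)  [load 30/90]
  30 → host 2  [load 60/90]
  25 → host 1  [load 90/90]
  25 → host 2  [load 85/90]
  25 → host 3 (new)  [load 25/90]
  20 → host 3  [load 45/90]
  20 → host 3  [load 65/90]
  15 → host 3  [load 80/90]
  15 → host 4 (new)  [load 15/90]
  10 → host 3  [load 90/90]
  10 → host 4  [load 25/90]
4 hosts opened.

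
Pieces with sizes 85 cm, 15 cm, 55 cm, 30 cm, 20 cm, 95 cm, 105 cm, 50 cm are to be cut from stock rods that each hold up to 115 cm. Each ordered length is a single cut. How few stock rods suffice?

5

Total = 105 + 95 + 85 + 55 + 50 + 30 + 20 + 15 = 455 cm.
Lower bound: ⌈455/115⌉ = 4 stock rods.
A packing using 5 stock rods:
  stock rod 1: 105 = 105
  stock rod 2: 95 + 20 = 115
  stock rod 3: 85 + 30 = 115
  stock rod 4: 55 + 50 = 105
  stock rod 5: 15 = 15
No arrangement into 4 stock rods stays within capacity, so 5 is optimal.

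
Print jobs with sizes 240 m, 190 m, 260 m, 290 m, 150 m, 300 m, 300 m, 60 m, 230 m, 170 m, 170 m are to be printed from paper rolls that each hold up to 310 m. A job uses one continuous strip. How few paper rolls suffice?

10

Total = 300 + 300 + 290 + 260 + 240 + 230 + 190 + 170 + 170 + 150 + 60 = 2360 m.
Lower bound: ⌈2360/310⌉ = 8 paper rolls.
Also, 9 print jobs each exceed 155 m, and no two of those can share a roll, so at least 9 paper rolls are needed.
A packing using 10 paper rolls:
  roll 1: 300 = 300
  roll 2: 300 = 300
  roll 3: 290 = 290
  roll 4: 260 = 260
  roll 5: 240 + 60 = 300
  roll 6: 230 = 230
  roll 7: 190 = 190
  roll 8: 170 = 170
  roll 9: 170 = 170
  roll 10: 150 = 150
No arrangement into 9 paper rolls stays within capacity, so 10 is optimal.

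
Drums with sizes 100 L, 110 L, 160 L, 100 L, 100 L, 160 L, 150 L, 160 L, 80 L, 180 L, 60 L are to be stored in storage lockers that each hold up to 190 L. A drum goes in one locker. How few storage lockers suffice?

Total = 180 + 160 + 160 + 160 + 150 + 110 + 100 + 100 + 100 + 80 + 60 = 1360 L.
Lower bound: ⌈1360/190⌉ = 8 storage lockers.
Also, 9 drums each exceed 95 L, and no two of those can share a locker, so at least 9 storage lockers are needed.
A packing using 9 storage lockers:
  locker 1: 180 = 180
  locker 2: 160 = 160
  locker 3: 160 = 160
  locker 4: 160 = 160
  locker 5: 150 = 150
  locker 6: 110 + 80 = 190
  locker 7: 100 + 60 = 160
  locker 8: 100 = 100
  locker 9: 100 = 100
This matches the lower bound, so 9 is optimal.

9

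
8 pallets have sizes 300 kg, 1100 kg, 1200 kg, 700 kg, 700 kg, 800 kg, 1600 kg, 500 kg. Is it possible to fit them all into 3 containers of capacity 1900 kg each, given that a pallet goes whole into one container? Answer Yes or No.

Total = 6900 kg; ⌈6900/1900⌉ = 4.
At least 4 containers are required, but only 3 are allowed.

No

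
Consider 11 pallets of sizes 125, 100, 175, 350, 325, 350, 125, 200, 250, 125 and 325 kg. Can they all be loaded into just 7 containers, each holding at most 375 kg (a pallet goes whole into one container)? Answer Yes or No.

Yes

A valid assignment using 7 containers:
  container 1: 350 = 350
  container 2: 350 = 350
  container 3: 325 = 325
  container 4: 325 = 325
  container 5: 250 + 125 = 375
  container 6: 200 + 175 = 375
  container 7: 125 + 125 + 100 = 350
Every load is within 375 kg, so 7 containers suffice.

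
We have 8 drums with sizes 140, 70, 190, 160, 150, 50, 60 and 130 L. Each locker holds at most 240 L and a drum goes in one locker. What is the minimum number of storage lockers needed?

5

Total = 190 + 160 + 150 + 140 + 130 + 70 + 60 + 50 = 950 L.
Lower bound: ⌈950/240⌉ = 4 storage lockers.
Also, 5 drums each exceed 120 L, and no two of those can share a locker, so at least 5 storage lockers are needed.
A packing using 5 storage lockers:
  locker 1: 190 + 50 = 240
  locker 2: 160 + 70 = 230
  locker 3: 150 + 60 = 210
  locker 4: 140 = 140
  locker 5: 130 = 130
This matches the lower bound, so 5 is optimal.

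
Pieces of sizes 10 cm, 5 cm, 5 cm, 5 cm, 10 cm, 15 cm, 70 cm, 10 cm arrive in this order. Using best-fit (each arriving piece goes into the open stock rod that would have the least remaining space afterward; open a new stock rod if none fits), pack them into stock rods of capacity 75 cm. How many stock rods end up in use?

2

  10 → stock rod 1 (new)  [load 10/75]
  5 → stock rod 1  [load 15/75]
  5 → stock rod 1  [load 20/75]
  5 → stock rod 1  [load 25/75]
  10 → stock rod 1  [load 35/75]
  15 → stock rod 1  [load 50/75]
  70 → stock rod 2 (new)  [load 70/75]
  10 → stock rod 1  [load 60/75]
2 stock rods opened.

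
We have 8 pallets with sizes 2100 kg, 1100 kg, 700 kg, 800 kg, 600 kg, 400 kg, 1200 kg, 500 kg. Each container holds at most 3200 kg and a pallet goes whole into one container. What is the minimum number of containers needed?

Total = 2100 + 1200 + 1100 + 800 + 700 + 600 + 500 + 400 = 7400 kg.
Lower bound: ⌈7400/3200⌉ = 3 containers.
A packing using 3 containers:
  container 1: 2100 + 1100 = 3200
  container 2: 1200 + 800 + 700 + 500 = 3200
  container 3: 600 + 400 = 1000
This matches the lower bound, so 3 is optimal.

3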